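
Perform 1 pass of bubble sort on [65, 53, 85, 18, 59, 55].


Initial: [65, 53, 85, 18, 59, 55]
Pass 1: [53, 65, 18, 59, 55, 85] (4 swaps)

After 1 pass: [53, 65, 18, 59, 55, 85]


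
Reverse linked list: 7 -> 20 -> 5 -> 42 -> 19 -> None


Step 1: curr=7, set curr.next=prev(None) | reversed so far: 7
Step 2: curr=20, set curr.next=prev(7) | reversed so far: 20 -> 7
Step 3: curr=5, set curr.next=prev(20) | reversed so far: 5 -> 20 -> 7
Step 4: curr=42, set curr.next=prev(5) | reversed so far: 42 -> 5 -> 20 -> 7
Step 5: curr=19, set curr.next=prev(42) | reversed so far: 19 -> 42 -> 5 -> 20 -> 7

19 -> 42 -> 5 -> 20 -> 7 -> None


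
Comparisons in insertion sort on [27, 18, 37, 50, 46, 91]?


Algorithm: insertion sort
Input: [27, 18, 37, 50, 46, 91]
Sorted: [18, 27, 37, 46, 50, 91]

6


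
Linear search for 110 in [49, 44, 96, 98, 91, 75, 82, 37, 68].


i=0: 49!=110
i=1: 44!=110
i=2: 96!=110
i=3: 98!=110
i=4: 91!=110
i=5: 75!=110
i=6: 82!=110
i=7: 37!=110
i=8: 68!=110

Not found, 9 comps


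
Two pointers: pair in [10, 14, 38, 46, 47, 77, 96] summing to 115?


lo=0(10)+hi=6(96)=106
lo=1(14)+hi=6(96)=110
lo=2(38)+hi=6(96)=134
lo=2(38)+hi=5(77)=115

Yes: 38+77=115


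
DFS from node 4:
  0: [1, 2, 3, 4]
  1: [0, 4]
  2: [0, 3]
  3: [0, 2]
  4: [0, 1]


Visit 4, push [1, 0]
Visit 0, push [3, 2, 1]
Visit 1, push []
Visit 2, push [3]
Visit 3, push []

DFS order: [4, 0, 1, 2, 3]


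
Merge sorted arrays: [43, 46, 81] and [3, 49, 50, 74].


Take 3 from B
Take 43 from A
Take 46 from A
Take 49 from B
Take 50 from B
Take 74 from B

Merged: [3, 43, 46, 49, 50, 74, 81]


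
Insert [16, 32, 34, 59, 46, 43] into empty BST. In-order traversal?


Insert 16: root
Insert 32: R from 16
Insert 34: R from 16 -> R from 32
Insert 59: R from 16 -> R from 32 -> R from 34
Insert 46: R from 16 -> R from 32 -> R from 34 -> L from 59
Insert 43: R from 16 -> R from 32 -> R from 34 -> L from 59 -> L from 46

In-order: [16, 32, 34, 43, 46, 59]


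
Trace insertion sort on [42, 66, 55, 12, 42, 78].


Initial: [42, 66, 55, 12, 42, 78]
Insert 66: [42, 66, 55, 12, 42, 78]
Insert 55: [42, 55, 66, 12, 42, 78]
Insert 12: [12, 42, 55, 66, 42, 78]
Insert 42: [12, 42, 42, 55, 66, 78]
Insert 78: [12, 42, 42, 55, 66, 78]

Sorted: [12, 42, 42, 55, 66, 78]


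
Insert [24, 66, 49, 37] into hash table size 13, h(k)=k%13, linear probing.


Insert 24: h=11 -> slot 11
Insert 66: h=1 -> slot 1
Insert 49: h=10 -> slot 10
Insert 37: h=11, 1 probes -> slot 12

Table: [None, 66, None, None, None, None, None, None, None, None, 49, 24, 37]


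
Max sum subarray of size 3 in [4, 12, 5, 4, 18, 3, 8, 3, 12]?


[0:3]: 21
[1:4]: 21
[2:5]: 27
[3:6]: 25
[4:7]: 29
[5:8]: 14
[6:9]: 23

Max: 29 at [4:7]


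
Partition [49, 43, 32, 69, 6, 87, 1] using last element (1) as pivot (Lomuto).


Pivot: 1
Place pivot at 0: [1, 43, 32, 69, 6, 87, 49]

Partitioned: [1, 43, 32, 69, 6, 87, 49]


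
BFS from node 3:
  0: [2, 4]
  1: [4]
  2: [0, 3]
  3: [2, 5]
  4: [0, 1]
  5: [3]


Visit 3, enqueue [2, 5]
Visit 2, enqueue [0]
Visit 5, enqueue []
Visit 0, enqueue [4]
Visit 4, enqueue [1]
Visit 1, enqueue []

BFS order: [3, 2, 5, 0, 4, 1]


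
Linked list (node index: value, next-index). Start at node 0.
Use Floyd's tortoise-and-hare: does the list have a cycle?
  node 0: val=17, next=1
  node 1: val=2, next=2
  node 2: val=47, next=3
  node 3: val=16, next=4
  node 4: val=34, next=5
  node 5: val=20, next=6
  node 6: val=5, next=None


Floyd's tortoise (slow, +1) and hare (fast, +2):
  init: slow=0, fast=0
  step 1: slow=1, fast=2
  step 2: slow=2, fast=4
  step 3: slow=3, fast=6
  step 4: fast -> None, no cycle

Cycle: no


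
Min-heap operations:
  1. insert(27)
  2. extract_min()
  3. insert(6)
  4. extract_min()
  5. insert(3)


insert(27) -> [27]
extract_min()->27, []
insert(6) -> [6]
extract_min()->6, []
insert(3) -> [3]

Final heap: [3]


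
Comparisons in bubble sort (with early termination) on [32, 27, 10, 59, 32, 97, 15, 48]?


Algorithm: bubble sort (with early termination)
Input: [32, 27, 10, 59, 32, 97, 15, 48]
Sorted: [10, 15, 27, 32, 32, 48, 59, 97]

27


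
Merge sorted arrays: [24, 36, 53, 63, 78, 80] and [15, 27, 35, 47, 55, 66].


Take 15 from B
Take 24 from A
Take 27 from B
Take 35 from B
Take 36 from A
Take 47 from B
Take 53 from A
Take 55 from B
Take 63 from A
Take 66 from B

Merged: [15, 24, 27, 35, 36, 47, 53, 55, 63, 66, 78, 80]


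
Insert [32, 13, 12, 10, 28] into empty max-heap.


Insert 32: [32]
Insert 13: [32, 13]
Insert 12: [32, 13, 12]
Insert 10: [32, 13, 12, 10]
Insert 28: [32, 28, 12, 10, 13]

Final heap: [32, 28, 12, 10, 13]


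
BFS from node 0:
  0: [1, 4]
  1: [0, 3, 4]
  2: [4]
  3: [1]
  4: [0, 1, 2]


Visit 0, enqueue [1, 4]
Visit 1, enqueue [3]
Visit 4, enqueue [2]
Visit 3, enqueue []
Visit 2, enqueue []

BFS order: [0, 1, 4, 3, 2]


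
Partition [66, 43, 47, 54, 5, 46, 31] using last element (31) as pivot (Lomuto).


Pivot: 31
  5 <= 31: swap -> [5, 43, 47, 54, 66, 46, 31]
Place pivot at 1: [5, 31, 47, 54, 66, 46, 43]

Partitioned: [5, 31, 47, 54, 66, 46, 43]


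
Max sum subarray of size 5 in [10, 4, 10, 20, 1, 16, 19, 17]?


[0:5]: 45
[1:6]: 51
[2:7]: 66
[3:8]: 73

Max: 73 at [3:8]


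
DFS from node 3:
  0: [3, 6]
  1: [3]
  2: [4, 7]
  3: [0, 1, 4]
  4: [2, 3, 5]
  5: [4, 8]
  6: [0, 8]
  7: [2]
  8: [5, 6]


Visit 3, push [4, 1, 0]
Visit 0, push [6]
Visit 6, push [8]
Visit 8, push [5]
Visit 5, push [4]
Visit 4, push [2]
Visit 2, push [7]
Visit 7, push []
Visit 1, push []

DFS order: [3, 0, 6, 8, 5, 4, 2, 7, 1]


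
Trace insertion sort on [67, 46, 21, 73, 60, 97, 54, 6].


Initial: [67, 46, 21, 73, 60, 97, 54, 6]
Insert 46: [46, 67, 21, 73, 60, 97, 54, 6]
Insert 21: [21, 46, 67, 73, 60, 97, 54, 6]
Insert 73: [21, 46, 67, 73, 60, 97, 54, 6]
Insert 60: [21, 46, 60, 67, 73, 97, 54, 6]
Insert 97: [21, 46, 60, 67, 73, 97, 54, 6]
Insert 54: [21, 46, 54, 60, 67, 73, 97, 6]
Insert 6: [6, 21, 46, 54, 60, 67, 73, 97]

Sorted: [6, 21, 46, 54, 60, 67, 73, 97]


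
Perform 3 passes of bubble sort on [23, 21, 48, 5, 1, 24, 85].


Initial: [23, 21, 48, 5, 1, 24, 85]
Pass 1: [21, 23, 5, 1, 24, 48, 85] (4 swaps)
Pass 2: [21, 5, 1, 23, 24, 48, 85] (2 swaps)
Pass 3: [5, 1, 21, 23, 24, 48, 85] (2 swaps)

After 3 passes: [5, 1, 21, 23, 24, 48, 85]


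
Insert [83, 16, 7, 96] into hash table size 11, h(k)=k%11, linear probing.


Insert 83: h=6 -> slot 6
Insert 16: h=5 -> slot 5
Insert 7: h=7 -> slot 7
Insert 96: h=8 -> slot 8

Table: [None, None, None, None, None, 16, 83, 7, 96, None, None]


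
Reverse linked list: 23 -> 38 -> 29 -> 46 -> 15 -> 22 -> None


Step 1: curr=23, set curr.next=prev(None) | reversed so far: 23
Step 2: curr=38, set curr.next=prev(23) | reversed so far: 38 -> 23
Step 3: curr=29, set curr.next=prev(38) | reversed so far: 29 -> 38 -> 23
Step 4: curr=46, set curr.next=prev(29) | reversed so far: 46 -> 29 -> 38 -> 23
Step 5: curr=15, set curr.next=prev(46) | reversed so far: 15 -> 46 -> 29 -> 38 -> 23
Step 6: curr=22, set curr.next=prev(15) | reversed so far: 22 -> 15 -> 46 -> 29 -> 38 -> 23

22 -> 15 -> 46 -> 29 -> 38 -> 23 -> None


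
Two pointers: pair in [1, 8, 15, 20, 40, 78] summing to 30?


lo=0(1)+hi=5(78)=79
lo=0(1)+hi=4(40)=41
lo=0(1)+hi=3(20)=21
lo=1(8)+hi=3(20)=28
lo=2(15)+hi=3(20)=35

No pair found


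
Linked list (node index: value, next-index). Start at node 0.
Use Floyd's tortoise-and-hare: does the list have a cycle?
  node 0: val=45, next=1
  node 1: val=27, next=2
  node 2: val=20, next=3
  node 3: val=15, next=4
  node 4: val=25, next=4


Floyd's tortoise (slow, +1) and hare (fast, +2):
  init: slow=0, fast=0
  step 1: slow=1, fast=2
  step 2: slow=2, fast=4
  step 3: slow=3, fast=4
  step 4: slow=4, fast=4
  slow == fast at node 4: cycle detected

Cycle: yes


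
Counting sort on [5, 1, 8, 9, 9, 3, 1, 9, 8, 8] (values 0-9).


Input: [5, 1, 8, 9, 9, 3, 1, 9, 8, 8]
Counts: [0, 2, 0, 1, 0, 1, 0, 0, 3, 3]

Sorted: [1, 1, 3, 5, 8, 8, 8, 9, 9, 9]


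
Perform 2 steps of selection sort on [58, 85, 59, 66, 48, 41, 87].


Initial: [58, 85, 59, 66, 48, 41, 87]
Step 1: min=41 at 5
  Swap: [41, 85, 59, 66, 48, 58, 87]
Step 2: min=48 at 4
  Swap: [41, 48, 59, 66, 85, 58, 87]

After 2 steps: [41, 48, 59, 66, 85, 58, 87]


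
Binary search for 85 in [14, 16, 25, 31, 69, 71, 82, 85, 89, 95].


Step 1: lo=0, hi=9, mid=4, val=69
Step 2: lo=5, hi=9, mid=7, val=85

Found at index 7


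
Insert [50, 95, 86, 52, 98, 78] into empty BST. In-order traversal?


Insert 50: root
Insert 95: R from 50
Insert 86: R from 50 -> L from 95
Insert 52: R from 50 -> L from 95 -> L from 86
Insert 98: R from 50 -> R from 95
Insert 78: R from 50 -> L from 95 -> L from 86 -> R from 52

In-order: [50, 52, 78, 86, 95, 98]


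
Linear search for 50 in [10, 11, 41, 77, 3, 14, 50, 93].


i=0: 10!=50
i=1: 11!=50
i=2: 41!=50
i=3: 77!=50
i=4: 3!=50
i=5: 14!=50
i=6: 50==50 found!

Found at 6, 7 comps


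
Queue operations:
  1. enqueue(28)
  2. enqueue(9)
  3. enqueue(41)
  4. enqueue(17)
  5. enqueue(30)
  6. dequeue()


enqueue(28) -> [28]
enqueue(9) -> [28, 9]
enqueue(41) -> [28, 9, 41]
enqueue(17) -> [28, 9, 41, 17]
enqueue(30) -> [28, 9, 41, 17, 30]
dequeue()->28, [9, 41, 17, 30]

Final queue: [9, 41, 17, 30]


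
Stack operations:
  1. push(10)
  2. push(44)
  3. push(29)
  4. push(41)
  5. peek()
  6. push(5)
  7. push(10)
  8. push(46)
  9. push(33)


push(10) -> [10]
push(44) -> [10, 44]
push(29) -> [10, 44, 29]
push(41) -> [10, 44, 29, 41]
peek()->41
push(5) -> [10, 44, 29, 41, 5]
push(10) -> [10, 44, 29, 41, 5, 10]
push(46) -> [10, 44, 29, 41, 5, 10, 46]
push(33) -> [10, 44, 29, 41, 5, 10, 46, 33]

Final stack: [10, 44, 29, 41, 5, 10, 46, 33]


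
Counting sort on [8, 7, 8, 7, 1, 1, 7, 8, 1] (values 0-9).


Input: [8, 7, 8, 7, 1, 1, 7, 8, 1]
Counts: [0, 3, 0, 0, 0, 0, 0, 3, 3, 0]

Sorted: [1, 1, 1, 7, 7, 7, 8, 8, 8]


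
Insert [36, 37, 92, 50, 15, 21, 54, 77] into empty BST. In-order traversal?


Insert 36: root
Insert 37: R from 36
Insert 92: R from 36 -> R from 37
Insert 50: R from 36 -> R from 37 -> L from 92
Insert 15: L from 36
Insert 21: L from 36 -> R from 15
Insert 54: R from 36 -> R from 37 -> L from 92 -> R from 50
Insert 77: R from 36 -> R from 37 -> L from 92 -> R from 50 -> R from 54

In-order: [15, 21, 36, 37, 50, 54, 77, 92]


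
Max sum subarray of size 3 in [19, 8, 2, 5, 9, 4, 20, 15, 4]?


[0:3]: 29
[1:4]: 15
[2:5]: 16
[3:6]: 18
[4:7]: 33
[5:8]: 39
[6:9]: 39

Max: 39 at [5:8]


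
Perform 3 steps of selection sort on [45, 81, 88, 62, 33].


Initial: [45, 81, 88, 62, 33]
Step 1: min=33 at 4
  Swap: [33, 81, 88, 62, 45]
Step 2: min=45 at 4
  Swap: [33, 45, 88, 62, 81]
Step 3: min=62 at 3
  Swap: [33, 45, 62, 88, 81]

After 3 steps: [33, 45, 62, 88, 81]


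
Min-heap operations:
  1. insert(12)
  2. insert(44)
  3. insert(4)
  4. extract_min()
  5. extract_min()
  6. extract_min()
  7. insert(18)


insert(12) -> [12]
insert(44) -> [12, 44]
insert(4) -> [4, 44, 12]
extract_min()->4, [12, 44]
extract_min()->12, [44]
extract_min()->44, []
insert(18) -> [18]

Final heap: [18]


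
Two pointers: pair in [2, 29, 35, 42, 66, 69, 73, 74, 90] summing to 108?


lo=0(2)+hi=8(90)=92
lo=1(29)+hi=8(90)=119
lo=1(29)+hi=7(74)=103
lo=2(35)+hi=7(74)=109
lo=2(35)+hi=6(73)=108

Yes: 35+73=108


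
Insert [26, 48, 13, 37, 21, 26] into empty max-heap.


Insert 26: [26]
Insert 48: [48, 26]
Insert 13: [48, 26, 13]
Insert 37: [48, 37, 13, 26]
Insert 21: [48, 37, 13, 26, 21]
Insert 26: [48, 37, 26, 26, 21, 13]

Final heap: [48, 37, 26, 26, 21, 13]


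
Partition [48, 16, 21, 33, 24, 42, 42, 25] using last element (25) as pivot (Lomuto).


Pivot: 25
  16 <= 25: swap -> [16, 48, 21, 33, 24, 42, 42, 25]
  21 <= 25: swap -> [16, 21, 48, 33, 24, 42, 42, 25]
  24 <= 25: swap -> [16, 21, 24, 33, 48, 42, 42, 25]
Place pivot at 3: [16, 21, 24, 25, 48, 42, 42, 33]

Partitioned: [16, 21, 24, 25, 48, 42, 42, 33]


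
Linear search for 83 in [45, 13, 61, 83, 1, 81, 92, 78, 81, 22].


i=0: 45!=83
i=1: 13!=83
i=2: 61!=83
i=3: 83==83 found!

Found at 3, 4 comps


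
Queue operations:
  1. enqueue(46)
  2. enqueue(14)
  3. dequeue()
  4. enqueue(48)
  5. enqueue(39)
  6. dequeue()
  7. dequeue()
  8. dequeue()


enqueue(46) -> [46]
enqueue(14) -> [46, 14]
dequeue()->46, [14]
enqueue(48) -> [14, 48]
enqueue(39) -> [14, 48, 39]
dequeue()->14, [48, 39]
dequeue()->48, [39]
dequeue()->39, []

Final queue: []


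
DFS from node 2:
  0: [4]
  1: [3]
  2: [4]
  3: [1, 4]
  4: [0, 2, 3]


Visit 2, push [4]
Visit 4, push [3, 0]
Visit 0, push []
Visit 3, push [1]
Visit 1, push []

DFS order: [2, 4, 0, 3, 1]


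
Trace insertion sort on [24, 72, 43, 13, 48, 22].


Initial: [24, 72, 43, 13, 48, 22]
Insert 72: [24, 72, 43, 13, 48, 22]
Insert 43: [24, 43, 72, 13, 48, 22]
Insert 13: [13, 24, 43, 72, 48, 22]
Insert 48: [13, 24, 43, 48, 72, 22]
Insert 22: [13, 22, 24, 43, 48, 72]

Sorted: [13, 22, 24, 43, 48, 72]


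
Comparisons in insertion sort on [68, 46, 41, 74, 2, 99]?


Algorithm: insertion sort
Input: [68, 46, 41, 74, 2, 99]
Sorted: [2, 41, 46, 68, 74, 99]

9


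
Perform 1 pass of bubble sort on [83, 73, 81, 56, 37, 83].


Initial: [83, 73, 81, 56, 37, 83]
Pass 1: [73, 81, 56, 37, 83, 83] (4 swaps)

After 1 pass: [73, 81, 56, 37, 83, 83]


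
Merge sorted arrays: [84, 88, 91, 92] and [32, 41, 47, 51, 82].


Take 32 from B
Take 41 from B
Take 47 from B
Take 51 from B
Take 82 from B

Merged: [32, 41, 47, 51, 82, 84, 88, 91, 92]


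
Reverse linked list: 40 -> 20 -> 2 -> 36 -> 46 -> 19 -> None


Step 1: curr=40, set curr.next=prev(None) | reversed so far: 40
Step 2: curr=20, set curr.next=prev(40) | reversed so far: 20 -> 40
Step 3: curr=2, set curr.next=prev(20) | reversed so far: 2 -> 20 -> 40
Step 4: curr=36, set curr.next=prev(2) | reversed so far: 36 -> 2 -> 20 -> 40
Step 5: curr=46, set curr.next=prev(36) | reversed so far: 46 -> 36 -> 2 -> 20 -> 40
Step 6: curr=19, set curr.next=prev(46) | reversed so far: 19 -> 46 -> 36 -> 2 -> 20 -> 40

19 -> 46 -> 36 -> 2 -> 20 -> 40 -> None


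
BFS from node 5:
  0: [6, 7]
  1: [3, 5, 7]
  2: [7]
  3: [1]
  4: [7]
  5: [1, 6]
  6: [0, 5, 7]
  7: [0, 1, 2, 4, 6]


Visit 5, enqueue [1, 6]
Visit 1, enqueue [3, 7]
Visit 6, enqueue [0]
Visit 3, enqueue []
Visit 7, enqueue [2, 4]
Visit 0, enqueue []
Visit 2, enqueue []
Visit 4, enqueue []

BFS order: [5, 1, 6, 3, 7, 0, 2, 4]


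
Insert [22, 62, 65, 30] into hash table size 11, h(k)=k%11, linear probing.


Insert 22: h=0 -> slot 0
Insert 62: h=7 -> slot 7
Insert 65: h=10 -> slot 10
Insert 30: h=8 -> slot 8

Table: [22, None, None, None, None, None, None, 62, 30, None, 65]


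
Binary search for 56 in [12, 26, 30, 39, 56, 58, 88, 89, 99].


Step 1: lo=0, hi=8, mid=4, val=56

Found at index 4


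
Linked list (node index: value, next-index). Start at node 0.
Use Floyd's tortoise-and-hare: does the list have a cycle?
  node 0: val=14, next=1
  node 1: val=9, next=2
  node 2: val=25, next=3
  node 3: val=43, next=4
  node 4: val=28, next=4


Floyd's tortoise (slow, +1) and hare (fast, +2):
  init: slow=0, fast=0
  step 1: slow=1, fast=2
  step 2: slow=2, fast=4
  step 3: slow=3, fast=4
  step 4: slow=4, fast=4
  slow == fast at node 4: cycle detected

Cycle: yes


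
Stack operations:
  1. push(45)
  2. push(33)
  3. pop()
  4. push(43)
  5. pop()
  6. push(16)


push(45) -> [45]
push(33) -> [45, 33]
pop()->33, [45]
push(43) -> [45, 43]
pop()->43, [45]
push(16) -> [45, 16]

Final stack: [45, 16]


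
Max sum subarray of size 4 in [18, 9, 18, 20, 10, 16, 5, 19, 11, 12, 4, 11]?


[0:4]: 65
[1:5]: 57
[2:6]: 64
[3:7]: 51
[4:8]: 50
[5:9]: 51
[6:10]: 47
[7:11]: 46
[8:12]: 38

Max: 65 at [0:4]


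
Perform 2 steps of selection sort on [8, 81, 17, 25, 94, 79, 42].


Initial: [8, 81, 17, 25, 94, 79, 42]
Step 1: min=8 at 0
  Swap: [8, 81, 17, 25, 94, 79, 42]
Step 2: min=17 at 2
  Swap: [8, 17, 81, 25, 94, 79, 42]

After 2 steps: [8, 17, 81, 25, 94, 79, 42]


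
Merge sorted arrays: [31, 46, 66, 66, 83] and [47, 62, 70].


Take 31 from A
Take 46 from A
Take 47 from B
Take 62 from B
Take 66 from A
Take 66 from A
Take 70 from B

Merged: [31, 46, 47, 62, 66, 66, 70, 83]


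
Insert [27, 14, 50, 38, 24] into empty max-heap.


Insert 27: [27]
Insert 14: [27, 14]
Insert 50: [50, 14, 27]
Insert 38: [50, 38, 27, 14]
Insert 24: [50, 38, 27, 14, 24]

Final heap: [50, 38, 27, 14, 24]


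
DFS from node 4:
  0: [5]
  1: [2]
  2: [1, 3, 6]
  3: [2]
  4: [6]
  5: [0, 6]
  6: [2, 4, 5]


Visit 4, push [6]
Visit 6, push [5, 2]
Visit 2, push [3, 1]
Visit 1, push []
Visit 3, push []
Visit 5, push [0]
Visit 0, push []

DFS order: [4, 6, 2, 1, 3, 5, 0]


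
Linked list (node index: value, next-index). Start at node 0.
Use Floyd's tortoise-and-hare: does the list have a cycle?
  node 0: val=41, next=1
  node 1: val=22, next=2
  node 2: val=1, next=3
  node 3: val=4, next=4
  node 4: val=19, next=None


Floyd's tortoise (slow, +1) and hare (fast, +2):
  init: slow=0, fast=0
  step 1: slow=1, fast=2
  step 2: slow=2, fast=4
  step 3: fast -> None, no cycle

Cycle: no


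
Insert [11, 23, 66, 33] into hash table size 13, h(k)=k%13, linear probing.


Insert 11: h=11 -> slot 11
Insert 23: h=10 -> slot 10
Insert 66: h=1 -> slot 1
Insert 33: h=7 -> slot 7

Table: [None, 66, None, None, None, None, None, 33, None, None, 23, 11, None]


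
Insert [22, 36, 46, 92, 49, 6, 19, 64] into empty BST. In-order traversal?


Insert 22: root
Insert 36: R from 22
Insert 46: R from 22 -> R from 36
Insert 92: R from 22 -> R from 36 -> R from 46
Insert 49: R from 22 -> R from 36 -> R from 46 -> L from 92
Insert 6: L from 22
Insert 19: L from 22 -> R from 6
Insert 64: R from 22 -> R from 36 -> R from 46 -> L from 92 -> R from 49

In-order: [6, 19, 22, 36, 46, 49, 64, 92]


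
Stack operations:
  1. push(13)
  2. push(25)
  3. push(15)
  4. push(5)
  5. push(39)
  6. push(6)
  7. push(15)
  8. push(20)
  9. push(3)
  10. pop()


push(13) -> [13]
push(25) -> [13, 25]
push(15) -> [13, 25, 15]
push(5) -> [13, 25, 15, 5]
push(39) -> [13, 25, 15, 5, 39]
push(6) -> [13, 25, 15, 5, 39, 6]
push(15) -> [13, 25, 15, 5, 39, 6, 15]
push(20) -> [13, 25, 15, 5, 39, 6, 15, 20]
push(3) -> [13, 25, 15, 5, 39, 6, 15, 20, 3]
pop()->3, [13, 25, 15, 5, 39, 6, 15, 20]

Final stack: [13, 25, 15, 5, 39, 6, 15, 20]


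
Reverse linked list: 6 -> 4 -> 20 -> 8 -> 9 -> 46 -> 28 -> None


Step 1: curr=6, set curr.next=prev(None) | reversed so far: 6
Step 2: curr=4, set curr.next=prev(6) | reversed so far: 4 -> 6
Step 3: curr=20, set curr.next=prev(4) | reversed so far: 20 -> 4 -> 6
Step 4: curr=8, set curr.next=prev(20) | reversed so far: 8 -> 20 -> 4 -> 6
Step 5: curr=9, set curr.next=prev(8) | reversed so far: 9 -> 8 -> 20 -> 4 -> 6
Step 6: curr=46, set curr.next=prev(9) | reversed so far: 46 -> 9 -> 8 -> 20 -> 4 -> 6
Step 7: curr=28, set curr.next=prev(46) | reversed so far: 28 -> 46 -> 9 -> 8 -> 20 -> 4 -> 6

28 -> 46 -> 9 -> 8 -> 20 -> 4 -> 6 -> None


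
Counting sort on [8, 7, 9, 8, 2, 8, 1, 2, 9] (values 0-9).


Input: [8, 7, 9, 8, 2, 8, 1, 2, 9]
Counts: [0, 1, 2, 0, 0, 0, 0, 1, 3, 2]

Sorted: [1, 2, 2, 7, 8, 8, 8, 9, 9]


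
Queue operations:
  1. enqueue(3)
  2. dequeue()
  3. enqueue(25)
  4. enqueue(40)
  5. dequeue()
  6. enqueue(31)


enqueue(3) -> [3]
dequeue()->3, []
enqueue(25) -> [25]
enqueue(40) -> [25, 40]
dequeue()->25, [40]
enqueue(31) -> [40, 31]

Final queue: [40, 31]


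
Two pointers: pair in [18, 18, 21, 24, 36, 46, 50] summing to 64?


lo=0(18)+hi=6(50)=68
lo=0(18)+hi=5(46)=64

Yes: 18+46=64


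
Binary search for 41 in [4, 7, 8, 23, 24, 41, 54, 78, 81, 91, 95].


Step 1: lo=0, hi=10, mid=5, val=41

Found at index 5


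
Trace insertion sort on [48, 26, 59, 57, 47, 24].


Initial: [48, 26, 59, 57, 47, 24]
Insert 26: [26, 48, 59, 57, 47, 24]
Insert 59: [26, 48, 59, 57, 47, 24]
Insert 57: [26, 48, 57, 59, 47, 24]
Insert 47: [26, 47, 48, 57, 59, 24]
Insert 24: [24, 26, 47, 48, 57, 59]

Sorted: [24, 26, 47, 48, 57, 59]


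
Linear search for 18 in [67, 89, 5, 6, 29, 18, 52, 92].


i=0: 67!=18
i=1: 89!=18
i=2: 5!=18
i=3: 6!=18
i=4: 29!=18
i=5: 18==18 found!

Found at 5, 6 comps


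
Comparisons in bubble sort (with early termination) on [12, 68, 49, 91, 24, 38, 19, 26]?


Algorithm: bubble sort (with early termination)
Input: [12, 68, 49, 91, 24, 38, 19, 26]
Sorted: [12, 19, 24, 26, 38, 49, 68, 91]

27


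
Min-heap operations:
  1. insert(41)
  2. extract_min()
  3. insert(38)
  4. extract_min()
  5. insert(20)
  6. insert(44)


insert(41) -> [41]
extract_min()->41, []
insert(38) -> [38]
extract_min()->38, []
insert(20) -> [20]
insert(44) -> [20, 44]

Final heap: [20, 44]


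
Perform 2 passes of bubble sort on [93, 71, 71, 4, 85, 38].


Initial: [93, 71, 71, 4, 85, 38]
Pass 1: [71, 71, 4, 85, 38, 93] (5 swaps)
Pass 2: [71, 4, 71, 38, 85, 93] (2 swaps)

After 2 passes: [71, 4, 71, 38, 85, 93]


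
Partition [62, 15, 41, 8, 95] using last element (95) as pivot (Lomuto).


Pivot: 95
  62 <= 95: advance i (no swap)
  15 <= 95: advance i (no swap)
  41 <= 95: advance i (no swap)
  8 <= 95: advance i (no swap)
Place pivot at 4: [62, 15, 41, 8, 95]

Partitioned: [62, 15, 41, 8, 95]


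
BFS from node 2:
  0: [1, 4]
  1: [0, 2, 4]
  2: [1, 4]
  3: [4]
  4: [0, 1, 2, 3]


Visit 2, enqueue [1, 4]
Visit 1, enqueue [0]
Visit 4, enqueue [3]
Visit 0, enqueue []
Visit 3, enqueue []

BFS order: [2, 1, 4, 0, 3]


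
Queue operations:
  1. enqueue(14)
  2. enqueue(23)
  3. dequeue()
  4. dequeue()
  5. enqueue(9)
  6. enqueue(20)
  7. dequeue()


enqueue(14) -> [14]
enqueue(23) -> [14, 23]
dequeue()->14, [23]
dequeue()->23, []
enqueue(9) -> [9]
enqueue(20) -> [9, 20]
dequeue()->9, [20]

Final queue: [20]


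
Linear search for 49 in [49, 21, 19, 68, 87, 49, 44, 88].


i=0: 49==49 found!

Found at 0, 1 comps


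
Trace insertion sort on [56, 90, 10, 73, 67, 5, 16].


Initial: [56, 90, 10, 73, 67, 5, 16]
Insert 90: [56, 90, 10, 73, 67, 5, 16]
Insert 10: [10, 56, 90, 73, 67, 5, 16]
Insert 73: [10, 56, 73, 90, 67, 5, 16]
Insert 67: [10, 56, 67, 73, 90, 5, 16]
Insert 5: [5, 10, 56, 67, 73, 90, 16]
Insert 16: [5, 10, 16, 56, 67, 73, 90]

Sorted: [5, 10, 16, 56, 67, 73, 90]


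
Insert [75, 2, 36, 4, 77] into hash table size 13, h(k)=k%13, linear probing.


Insert 75: h=10 -> slot 10
Insert 2: h=2 -> slot 2
Insert 36: h=10, 1 probes -> slot 11
Insert 4: h=4 -> slot 4
Insert 77: h=12 -> slot 12

Table: [None, None, 2, None, 4, None, None, None, None, None, 75, 36, 77]


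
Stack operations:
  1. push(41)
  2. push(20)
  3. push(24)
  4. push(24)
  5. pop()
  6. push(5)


push(41) -> [41]
push(20) -> [41, 20]
push(24) -> [41, 20, 24]
push(24) -> [41, 20, 24, 24]
pop()->24, [41, 20, 24]
push(5) -> [41, 20, 24, 5]

Final stack: [41, 20, 24, 5]


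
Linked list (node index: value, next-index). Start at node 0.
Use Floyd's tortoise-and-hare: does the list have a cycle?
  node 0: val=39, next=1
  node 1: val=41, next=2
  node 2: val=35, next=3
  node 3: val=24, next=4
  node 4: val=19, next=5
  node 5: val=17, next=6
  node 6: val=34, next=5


Floyd's tortoise (slow, +1) and hare (fast, +2):
  init: slow=0, fast=0
  step 1: slow=1, fast=2
  step 2: slow=2, fast=4
  step 3: slow=3, fast=6
  step 4: slow=4, fast=6
  step 5: slow=5, fast=6
  step 6: slow=6, fast=6
  slow == fast at node 6: cycle detected

Cycle: yes


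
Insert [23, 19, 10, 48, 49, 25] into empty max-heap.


Insert 23: [23]
Insert 19: [23, 19]
Insert 10: [23, 19, 10]
Insert 48: [48, 23, 10, 19]
Insert 49: [49, 48, 10, 19, 23]
Insert 25: [49, 48, 25, 19, 23, 10]

Final heap: [49, 48, 25, 19, 23, 10]


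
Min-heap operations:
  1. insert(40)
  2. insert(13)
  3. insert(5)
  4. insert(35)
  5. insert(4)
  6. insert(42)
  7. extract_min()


insert(40) -> [40]
insert(13) -> [13, 40]
insert(5) -> [5, 40, 13]
insert(35) -> [5, 35, 13, 40]
insert(4) -> [4, 5, 13, 40, 35]
insert(42) -> [4, 5, 13, 40, 35, 42]
extract_min()->4, [5, 35, 13, 40, 42]

Final heap: [5, 35, 13, 40, 42]


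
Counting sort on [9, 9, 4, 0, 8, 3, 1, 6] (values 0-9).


Input: [9, 9, 4, 0, 8, 3, 1, 6]
Counts: [1, 1, 0, 1, 1, 0, 1, 0, 1, 2]

Sorted: [0, 1, 3, 4, 6, 8, 9, 9]


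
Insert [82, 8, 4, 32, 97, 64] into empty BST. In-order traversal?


Insert 82: root
Insert 8: L from 82
Insert 4: L from 82 -> L from 8
Insert 32: L from 82 -> R from 8
Insert 97: R from 82
Insert 64: L from 82 -> R from 8 -> R from 32

In-order: [4, 8, 32, 64, 82, 97]


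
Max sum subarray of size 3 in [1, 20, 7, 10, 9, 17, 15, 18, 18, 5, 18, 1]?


[0:3]: 28
[1:4]: 37
[2:5]: 26
[3:6]: 36
[4:7]: 41
[5:8]: 50
[6:9]: 51
[7:10]: 41
[8:11]: 41
[9:12]: 24

Max: 51 at [6:9]


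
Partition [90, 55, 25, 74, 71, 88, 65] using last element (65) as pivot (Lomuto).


Pivot: 65
  55 <= 65: swap -> [55, 90, 25, 74, 71, 88, 65]
  25 <= 65: swap -> [55, 25, 90, 74, 71, 88, 65]
Place pivot at 2: [55, 25, 65, 74, 71, 88, 90]

Partitioned: [55, 25, 65, 74, 71, 88, 90]


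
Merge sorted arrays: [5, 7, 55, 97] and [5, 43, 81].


Take 5 from A
Take 5 from B
Take 7 from A
Take 43 from B
Take 55 from A
Take 81 from B

Merged: [5, 5, 7, 43, 55, 81, 97]


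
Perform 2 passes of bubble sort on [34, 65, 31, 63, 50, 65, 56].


Initial: [34, 65, 31, 63, 50, 65, 56]
Pass 1: [34, 31, 63, 50, 65, 56, 65] (4 swaps)
Pass 2: [31, 34, 50, 63, 56, 65, 65] (3 swaps)

After 2 passes: [31, 34, 50, 63, 56, 65, 65]


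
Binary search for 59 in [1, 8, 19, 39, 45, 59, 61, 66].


Step 1: lo=0, hi=7, mid=3, val=39
Step 2: lo=4, hi=7, mid=5, val=59

Found at index 5


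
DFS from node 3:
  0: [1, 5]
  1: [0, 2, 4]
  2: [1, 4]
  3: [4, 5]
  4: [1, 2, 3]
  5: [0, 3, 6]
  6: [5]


Visit 3, push [5, 4]
Visit 4, push [2, 1]
Visit 1, push [2, 0]
Visit 0, push [5]
Visit 5, push [6]
Visit 6, push []
Visit 2, push []

DFS order: [3, 4, 1, 0, 5, 6, 2]


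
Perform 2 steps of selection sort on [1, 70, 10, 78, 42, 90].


Initial: [1, 70, 10, 78, 42, 90]
Step 1: min=1 at 0
  Swap: [1, 70, 10, 78, 42, 90]
Step 2: min=10 at 2
  Swap: [1, 10, 70, 78, 42, 90]

After 2 steps: [1, 10, 70, 78, 42, 90]


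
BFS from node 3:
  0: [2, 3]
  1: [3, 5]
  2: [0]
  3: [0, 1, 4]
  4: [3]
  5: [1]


Visit 3, enqueue [0, 1, 4]
Visit 0, enqueue [2]
Visit 1, enqueue [5]
Visit 4, enqueue []
Visit 2, enqueue []
Visit 5, enqueue []

BFS order: [3, 0, 1, 4, 2, 5]


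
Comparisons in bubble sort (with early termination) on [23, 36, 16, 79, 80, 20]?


Algorithm: bubble sort (with early termination)
Input: [23, 36, 16, 79, 80, 20]
Sorted: [16, 20, 23, 36, 79, 80]

15


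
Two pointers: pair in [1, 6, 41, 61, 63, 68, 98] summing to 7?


lo=0(1)+hi=6(98)=99
lo=0(1)+hi=5(68)=69
lo=0(1)+hi=4(63)=64
lo=0(1)+hi=3(61)=62
lo=0(1)+hi=2(41)=42
lo=0(1)+hi=1(6)=7

Yes: 1+6=7


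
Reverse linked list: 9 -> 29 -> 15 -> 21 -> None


Step 1: curr=9, set curr.next=prev(None) | reversed so far: 9
Step 2: curr=29, set curr.next=prev(9) | reversed so far: 29 -> 9
Step 3: curr=15, set curr.next=prev(29) | reversed so far: 15 -> 29 -> 9
Step 4: curr=21, set curr.next=prev(15) | reversed so far: 21 -> 15 -> 29 -> 9

21 -> 15 -> 29 -> 9 -> None


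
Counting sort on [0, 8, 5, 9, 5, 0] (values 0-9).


Input: [0, 8, 5, 9, 5, 0]
Counts: [2, 0, 0, 0, 0, 2, 0, 0, 1, 1]

Sorted: [0, 0, 5, 5, 8, 9]


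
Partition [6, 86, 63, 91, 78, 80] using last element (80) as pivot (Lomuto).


Pivot: 80
  6 <= 80: advance i (no swap)
  63 <= 80: swap -> [6, 63, 86, 91, 78, 80]
  78 <= 80: swap -> [6, 63, 78, 91, 86, 80]
Place pivot at 3: [6, 63, 78, 80, 86, 91]

Partitioned: [6, 63, 78, 80, 86, 91]


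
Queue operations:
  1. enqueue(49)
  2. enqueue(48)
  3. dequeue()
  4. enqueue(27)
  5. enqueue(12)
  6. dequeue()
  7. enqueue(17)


enqueue(49) -> [49]
enqueue(48) -> [49, 48]
dequeue()->49, [48]
enqueue(27) -> [48, 27]
enqueue(12) -> [48, 27, 12]
dequeue()->48, [27, 12]
enqueue(17) -> [27, 12, 17]

Final queue: [27, 12, 17]


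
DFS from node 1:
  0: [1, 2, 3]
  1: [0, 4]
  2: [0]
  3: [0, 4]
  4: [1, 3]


Visit 1, push [4, 0]
Visit 0, push [3, 2]
Visit 2, push []
Visit 3, push [4]
Visit 4, push []

DFS order: [1, 0, 2, 3, 4]


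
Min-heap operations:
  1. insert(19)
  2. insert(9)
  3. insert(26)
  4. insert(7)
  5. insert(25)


insert(19) -> [19]
insert(9) -> [9, 19]
insert(26) -> [9, 19, 26]
insert(7) -> [7, 9, 26, 19]
insert(25) -> [7, 9, 26, 19, 25]

Final heap: [7, 9, 26, 19, 25]


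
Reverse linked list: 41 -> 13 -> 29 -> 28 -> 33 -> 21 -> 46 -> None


Step 1: curr=41, set curr.next=prev(None) | reversed so far: 41
Step 2: curr=13, set curr.next=prev(41) | reversed so far: 13 -> 41
Step 3: curr=29, set curr.next=prev(13) | reversed so far: 29 -> 13 -> 41
Step 4: curr=28, set curr.next=prev(29) | reversed so far: 28 -> 29 -> 13 -> 41
Step 5: curr=33, set curr.next=prev(28) | reversed so far: 33 -> 28 -> 29 -> 13 -> 41
Step 6: curr=21, set curr.next=prev(33) | reversed so far: 21 -> 33 -> 28 -> 29 -> 13 -> 41
Step 7: curr=46, set curr.next=prev(21) | reversed so far: 46 -> 21 -> 33 -> 28 -> 29 -> 13 -> 41

46 -> 21 -> 33 -> 28 -> 29 -> 13 -> 41 -> None


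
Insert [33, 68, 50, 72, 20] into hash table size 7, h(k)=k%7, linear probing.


Insert 33: h=5 -> slot 5
Insert 68: h=5, 1 probes -> slot 6
Insert 50: h=1 -> slot 1
Insert 72: h=2 -> slot 2
Insert 20: h=6, 1 probes -> slot 0

Table: [20, 50, 72, None, None, 33, 68]


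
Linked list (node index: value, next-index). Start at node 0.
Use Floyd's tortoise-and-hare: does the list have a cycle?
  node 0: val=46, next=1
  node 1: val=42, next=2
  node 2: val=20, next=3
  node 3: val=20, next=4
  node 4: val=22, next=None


Floyd's tortoise (slow, +1) and hare (fast, +2):
  init: slow=0, fast=0
  step 1: slow=1, fast=2
  step 2: slow=2, fast=4
  step 3: fast -> None, no cycle

Cycle: no


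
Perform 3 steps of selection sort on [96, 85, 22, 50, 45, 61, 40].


Initial: [96, 85, 22, 50, 45, 61, 40]
Step 1: min=22 at 2
  Swap: [22, 85, 96, 50, 45, 61, 40]
Step 2: min=40 at 6
  Swap: [22, 40, 96, 50, 45, 61, 85]
Step 3: min=45 at 4
  Swap: [22, 40, 45, 50, 96, 61, 85]

After 3 steps: [22, 40, 45, 50, 96, 61, 85]


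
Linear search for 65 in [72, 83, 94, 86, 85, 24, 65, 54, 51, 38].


i=0: 72!=65
i=1: 83!=65
i=2: 94!=65
i=3: 86!=65
i=4: 85!=65
i=5: 24!=65
i=6: 65==65 found!

Found at 6, 7 comps


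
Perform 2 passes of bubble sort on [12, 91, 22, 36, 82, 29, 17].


Initial: [12, 91, 22, 36, 82, 29, 17]
Pass 1: [12, 22, 36, 82, 29, 17, 91] (5 swaps)
Pass 2: [12, 22, 36, 29, 17, 82, 91] (2 swaps)

After 2 passes: [12, 22, 36, 29, 17, 82, 91]


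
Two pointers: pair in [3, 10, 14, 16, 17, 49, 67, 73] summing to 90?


lo=0(3)+hi=7(73)=76
lo=1(10)+hi=7(73)=83
lo=2(14)+hi=7(73)=87
lo=3(16)+hi=7(73)=89
lo=4(17)+hi=7(73)=90

Yes: 17+73=90


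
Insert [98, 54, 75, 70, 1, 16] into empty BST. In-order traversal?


Insert 98: root
Insert 54: L from 98
Insert 75: L from 98 -> R from 54
Insert 70: L from 98 -> R from 54 -> L from 75
Insert 1: L from 98 -> L from 54
Insert 16: L from 98 -> L from 54 -> R from 1

In-order: [1, 16, 54, 70, 75, 98]


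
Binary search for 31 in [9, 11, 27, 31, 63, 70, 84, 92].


Step 1: lo=0, hi=7, mid=3, val=31

Found at index 3


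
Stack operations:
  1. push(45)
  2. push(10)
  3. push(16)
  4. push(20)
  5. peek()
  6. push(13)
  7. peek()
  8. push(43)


push(45) -> [45]
push(10) -> [45, 10]
push(16) -> [45, 10, 16]
push(20) -> [45, 10, 16, 20]
peek()->20
push(13) -> [45, 10, 16, 20, 13]
peek()->13
push(43) -> [45, 10, 16, 20, 13, 43]

Final stack: [45, 10, 16, 20, 13, 43]


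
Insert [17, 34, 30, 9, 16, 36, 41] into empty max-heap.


Insert 17: [17]
Insert 34: [34, 17]
Insert 30: [34, 17, 30]
Insert 9: [34, 17, 30, 9]
Insert 16: [34, 17, 30, 9, 16]
Insert 36: [36, 17, 34, 9, 16, 30]
Insert 41: [41, 17, 36, 9, 16, 30, 34]

Final heap: [41, 17, 36, 9, 16, 30, 34]


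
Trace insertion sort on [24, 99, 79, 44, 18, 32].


Initial: [24, 99, 79, 44, 18, 32]
Insert 99: [24, 99, 79, 44, 18, 32]
Insert 79: [24, 79, 99, 44, 18, 32]
Insert 44: [24, 44, 79, 99, 18, 32]
Insert 18: [18, 24, 44, 79, 99, 32]
Insert 32: [18, 24, 32, 44, 79, 99]

Sorted: [18, 24, 32, 44, 79, 99]


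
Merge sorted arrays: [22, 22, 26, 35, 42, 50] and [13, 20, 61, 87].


Take 13 from B
Take 20 from B
Take 22 from A
Take 22 from A
Take 26 from A
Take 35 from A
Take 42 from A
Take 50 from A

Merged: [13, 20, 22, 22, 26, 35, 42, 50, 61, 87]


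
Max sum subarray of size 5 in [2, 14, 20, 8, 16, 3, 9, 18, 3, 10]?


[0:5]: 60
[1:6]: 61
[2:7]: 56
[3:8]: 54
[4:9]: 49
[5:10]: 43

Max: 61 at [1:6]


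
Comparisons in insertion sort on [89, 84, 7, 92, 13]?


Algorithm: insertion sort
Input: [89, 84, 7, 92, 13]
Sorted: [7, 13, 84, 89, 92]

8


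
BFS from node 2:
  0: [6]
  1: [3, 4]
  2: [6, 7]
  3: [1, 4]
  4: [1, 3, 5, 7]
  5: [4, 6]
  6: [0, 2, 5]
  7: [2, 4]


Visit 2, enqueue [6, 7]
Visit 6, enqueue [0, 5]
Visit 7, enqueue [4]
Visit 0, enqueue []
Visit 5, enqueue []
Visit 4, enqueue [1, 3]
Visit 1, enqueue []
Visit 3, enqueue []

BFS order: [2, 6, 7, 0, 5, 4, 1, 3]


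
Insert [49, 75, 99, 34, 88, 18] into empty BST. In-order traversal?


Insert 49: root
Insert 75: R from 49
Insert 99: R from 49 -> R from 75
Insert 34: L from 49
Insert 88: R from 49 -> R from 75 -> L from 99
Insert 18: L from 49 -> L from 34

In-order: [18, 34, 49, 75, 88, 99]


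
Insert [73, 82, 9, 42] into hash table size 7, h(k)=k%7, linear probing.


Insert 73: h=3 -> slot 3
Insert 82: h=5 -> slot 5
Insert 9: h=2 -> slot 2
Insert 42: h=0 -> slot 0

Table: [42, None, 9, 73, None, 82, None]


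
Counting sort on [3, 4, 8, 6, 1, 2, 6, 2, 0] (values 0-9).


Input: [3, 4, 8, 6, 1, 2, 6, 2, 0]
Counts: [1, 1, 2, 1, 1, 0, 2, 0, 1, 0]

Sorted: [0, 1, 2, 2, 3, 4, 6, 6, 8]


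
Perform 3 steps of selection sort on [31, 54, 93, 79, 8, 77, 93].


Initial: [31, 54, 93, 79, 8, 77, 93]
Step 1: min=8 at 4
  Swap: [8, 54, 93, 79, 31, 77, 93]
Step 2: min=31 at 4
  Swap: [8, 31, 93, 79, 54, 77, 93]
Step 3: min=54 at 4
  Swap: [8, 31, 54, 79, 93, 77, 93]

After 3 steps: [8, 31, 54, 79, 93, 77, 93]


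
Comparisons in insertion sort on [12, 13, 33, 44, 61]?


Algorithm: insertion sort
Input: [12, 13, 33, 44, 61]
Sorted: [12, 13, 33, 44, 61]

4


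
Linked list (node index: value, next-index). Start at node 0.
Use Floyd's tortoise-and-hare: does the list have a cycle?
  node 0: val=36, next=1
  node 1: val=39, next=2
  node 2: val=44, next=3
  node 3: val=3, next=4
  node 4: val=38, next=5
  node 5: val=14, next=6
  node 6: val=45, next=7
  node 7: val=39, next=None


Floyd's tortoise (slow, +1) and hare (fast, +2):
  init: slow=0, fast=0
  step 1: slow=1, fast=2
  step 2: slow=2, fast=4
  step 3: slow=3, fast=6
  step 4: fast 6->7->None, no cycle

Cycle: no


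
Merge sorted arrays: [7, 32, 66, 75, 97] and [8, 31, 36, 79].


Take 7 from A
Take 8 from B
Take 31 from B
Take 32 from A
Take 36 from B
Take 66 from A
Take 75 from A
Take 79 from B

Merged: [7, 8, 31, 32, 36, 66, 75, 79, 97]


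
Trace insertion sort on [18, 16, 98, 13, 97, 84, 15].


Initial: [18, 16, 98, 13, 97, 84, 15]
Insert 16: [16, 18, 98, 13, 97, 84, 15]
Insert 98: [16, 18, 98, 13, 97, 84, 15]
Insert 13: [13, 16, 18, 98, 97, 84, 15]
Insert 97: [13, 16, 18, 97, 98, 84, 15]
Insert 84: [13, 16, 18, 84, 97, 98, 15]
Insert 15: [13, 15, 16, 18, 84, 97, 98]

Sorted: [13, 15, 16, 18, 84, 97, 98]


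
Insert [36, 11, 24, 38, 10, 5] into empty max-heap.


Insert 36: [36]
Insert 11: [36, 11]
Insert 24: [36, 11, 24]
Insert 38: [38, 36, 24, 11]
Insert 10: [38, 36, 24, 11, 10]
Insert 5: [38, 36, 24, 11, 10, 5]

Final heap: [38, 36, 24, 11, 10, 5]


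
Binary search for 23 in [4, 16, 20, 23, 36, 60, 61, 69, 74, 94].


Step 1: lo=0, hi=9, mid=4, val=36
Step 2: lo=0, hi=3, mid=1, val=16
Step 3: lo=2, hi=3, mid=2, val=20
Step 4: lo=3, hi=3, mid=3, val=23

Found at index 3


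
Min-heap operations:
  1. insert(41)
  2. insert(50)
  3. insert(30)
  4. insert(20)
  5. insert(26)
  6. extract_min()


insert(41) -> [41]
insert(50) -> [41, 50]
insert(30) -> [30, 50, 41]
insert(20) -> [20, 30, 41, 50]
insert(26) -> [20, 26, 41, 50, 30]
extract_min()->20, [26, 30, 41, 50]

Final heap: [26, 30, 41, 50]


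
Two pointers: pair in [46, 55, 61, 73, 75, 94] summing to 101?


lo=0(46)+hi=5(94)=140
lo=0(46)+hi=4(75)=121
lo=0(46)+hi=3(73)=119
lo=0(46)+hi=2(61)=107
lo=0(46)+hi=1(55)=101

Yes: 46+55=101


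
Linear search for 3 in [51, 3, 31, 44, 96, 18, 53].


i=0: 51!=3
i=1: 3==3 found!

Found at 1, 2 comps


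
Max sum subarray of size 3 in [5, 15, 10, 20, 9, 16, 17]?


[0:3]: 30
[1:4]: 45
[2:5]: 39
[3:6]: 45
[4:7]: 42

Max: 45 at [1:4]


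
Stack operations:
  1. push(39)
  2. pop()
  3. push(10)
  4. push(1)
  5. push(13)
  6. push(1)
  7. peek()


push(39) -> [39]
pop()->39, []
push(10) -> [10]
push(1) -> [10, 1]
push(13) -> [10, 1, 13]
push(1) -> [10, 1, 13, 1]
peek()->1

Final stack: [10, 1, 13, 1]


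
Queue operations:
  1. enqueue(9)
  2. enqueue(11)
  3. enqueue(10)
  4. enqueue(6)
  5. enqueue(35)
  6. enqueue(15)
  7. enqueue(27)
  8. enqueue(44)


enqueue(9) -> [9]
enqueue(11) -> [9, 11]
enqueue(10) -> [9, 11, 10]
enqueue(6) -> [9, 11, 10, 6]
enqueue(35) -> [9, 11, 10, 6, 35]
enqueue(15) -> [9, 11, 10, 6, 35, 15]
enqueue(27) -> [9, 11, 10, 6, 35, 15, 27]
enqueue(44) -> [9, 11, 10, 6, 35, 15, 27, 44]

Final queue: [9, 11, 10, 6, 35, 15, 27, 44]


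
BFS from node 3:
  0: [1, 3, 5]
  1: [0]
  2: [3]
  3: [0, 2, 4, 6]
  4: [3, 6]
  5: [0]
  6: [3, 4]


Visit 3, enqueue [0, 2, 4, 6]
Visit 0, enqueue [1, 5]
Visit 2, enqueue []
Visit 4, enqueue []
Visit 6, enqueue []
Visit 1, enqueue []
Visit 5, enqueue []

BFS order: [3, 0, 2, 4, 6, 1, 5]


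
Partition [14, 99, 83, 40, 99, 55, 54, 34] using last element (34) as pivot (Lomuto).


Pivot: 34
  14 <= 34: advance i (no swap)
Place pivot at 1: [14, 34, 83, 40, 99, 55, 54, 99]

Partitioned: [14, 34, 83, 40, 99, 55, 54, 99]


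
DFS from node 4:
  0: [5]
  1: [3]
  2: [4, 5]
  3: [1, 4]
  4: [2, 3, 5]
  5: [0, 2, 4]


Visit 4, push [5, 3, 2]
Visit 2, push [5]
Visit 5, push [0]
Visit 0, push []
Visit 3, push [1]
Visit 1, push []

DFS order: [4, 2, 5, 0, 3, 1]


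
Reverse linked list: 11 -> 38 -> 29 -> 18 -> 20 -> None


Step 1: curr=11, set curr.next=prev(None) | reversed so far: 11
Step 2: curr=38, set curr.next=prev(11) | reversed so far: 38 -> 11
Step 3: curr=29, set curr.next=prev(38) | reversed so far: 29 -> 38 -> 11
Step 4: curr=18, set curr.next=prev(29) | reversed so far: 18 -> 29 -> 38 -> 11
Step 5: curr=20, set curr.next=prev(18) | reversed so far: 20 -> 18 -> 29 -> 38 -> 11

20 -> 18 -> 29 -> 38 -> 11 -> None


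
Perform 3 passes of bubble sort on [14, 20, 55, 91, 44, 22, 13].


Initial: [14, 20, 55, 91, 44, 22, 13]
Pass 1: [14, 20, 55, 44, 22, 13, 91] (3 swaps)
Pass 2: [14, 20, 44, 22, 13, 55, 91] (3 swaps)
Pass 3: [14, 20, 22, 13, 44, 55, 91] (2 swaps)

After 3 passes: [14, 20, 22, 13, 44, 55, 91]


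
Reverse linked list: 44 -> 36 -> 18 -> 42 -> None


Step 1: curr=44, set curr.next=prev(None) | reversed so far: 44
Step 2: curr=36, set curr.next=prev(44) | reversed so far: 36 -> 44
Step 3: curr=18, set curr.next=prev(36) | reversed so far: 18 -> 36 -> 44
Step 4: curr=42, set curr.next=prev(18) | reversed so far: 42 -> 18 -> 36 -> 44

42 -> 18 -> 36 -> 44 -> None


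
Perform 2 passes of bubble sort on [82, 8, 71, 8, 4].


Initial: [82, 8, 71, 8, 4]
Pass 1: [8, 71, 8, 4, 82] (4 swaps)
Pass 2: [8, 8, 4, 71, 82] (2 swaps)

After 2 passes: [8, 8, 4, 71, 82]


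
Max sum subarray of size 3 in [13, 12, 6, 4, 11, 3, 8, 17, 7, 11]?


[0:3]: 31
[1:4]: 22
[2:5]: 21
[3:6]: 18
[4:7]: 22
[5:8]: 28
[6:9]: 32
[7:10]: 35

Max: 35 at [7:10]
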